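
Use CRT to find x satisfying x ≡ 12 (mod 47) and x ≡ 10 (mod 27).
388

Using Chinese Remainder Theorem:
M = 47 × 27 = 1269
M1 = 27, M2 = 47
y1 = 27^(-1) mod 47 = 7
y2 = 47^(-1) mod 27 = 23
x = (12×27×7 + 10×47×23) mod 1269 = 388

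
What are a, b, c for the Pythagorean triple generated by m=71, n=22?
(4557, 3124, 5525)

Euclid's formula: a = m² - n², b = 2mn, c = m² + n²
m = 71, n = 22
a = 71² - 22² = 5041 - 484 = 4557
b = 2 × 71 × 22 = 3124
c = 71² + 22² = 5041 + 484 = 5525
Verification: 4557² + 3124² = 20766249 + 9759376 = 30525625 = 5525² ✓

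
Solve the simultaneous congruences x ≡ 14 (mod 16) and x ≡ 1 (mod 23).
254

Using Chinese Remainder Theorem:
M = 16 × 23 = 368
M1 = 23, M2 = 16
y1 = 23^(-1) mod 16 = 7
y2 = 16^(-1) mod 23 = 13
x = (14×23×7 + 1×16×13) mod 368 = 254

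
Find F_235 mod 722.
191

Matrix identity: Q^n = [[F_(n+1), F_n], [F_n, F_(n-1)]] with Q = [[1,1],[1,0]].
n = 235 = 11101011₂. Square-and-multiply, entries mod 722:
Q^1 = [[1,1],[1,0]]
Q^3 = (Q^1)²·Q = [[3,2],[2,1]]
Q^7 = (Q^3)²·Q = [[21,13],[13,8]]
Q^14 = (Q^7)² = [[610,377],[377,233]]
Q^29 = (Q^14)²·Q = [[296,165],[165,131]]
Q^58 = (Q^29)² = [[43,421],[421,344]]
Q^117 = (Q^58)²·Q = [[511,34],[34,477]]
Q^235 = (Q^117)²·Q = [[571,191],[191,380]]
F_235 mod 722 = Q^235[0][1] = 191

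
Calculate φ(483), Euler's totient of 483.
264

483 = 3 × 7 × 23
φ(n) = n × ∏(1 - 1/p) for each prime p dividing n
φ(483) = 483 × (1 - 1/3) × (1 - 1/7) × (1 - 1/23) = 264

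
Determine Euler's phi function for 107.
106

107 = 107
φ(n) = n × ∏(1 - 1/p) for each prime p dividing n
φ(107) = 107 × (1 - 1/107) = 106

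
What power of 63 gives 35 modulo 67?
52

Baby-step giant-step with step n = ⌈√67⌉ = 9.
Baby steps 63^j mod 67 (j:value) for j=0..8: 0:1, 1:63, 2:16, 3:3, 4:55, 5:48, 6:9, 7:31, 8:10.
Giant-step multiplier: 63^(-9) ≡ 63^(66-9) = 63^57 ≡ 5 (mod 67).
Giant steps γ_i = 35·5^i mod 67: γ_0=35, γ_1=41, γ_2=4, γ_3=20, γ_4=33, γ_5=31 (in table at j=7).
x = i·n + j = 5·9 + 7 = 52.
Check: 63^52 ≡ 35 (mod 67).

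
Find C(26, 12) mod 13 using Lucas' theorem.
0

Using Lucas' theorem:
Write n=26 and k=12 in base 13:
n in base 13: [2, 0]
k in base 13: [0, 12]
C(26,12) mod 13 = ∏ C(n_i, k_i) mod 13
Digit binomials (mod 13): C(2,0) = 1; C(0,12) = 0 (k_i > n_i)
Product: 1 × 0 = 0 ≡ 0 (mod 13)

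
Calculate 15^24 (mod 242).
25

Repeated squaring. Binary of 24 = 11000.
15^1 ≡ 15 (mod 242); 15^2 ≡ 225 (mod 242); 15^4 ≡ 47 (mod 242); 15^8 ≡ 31 (mod 242); 15^16 ≡ 235 (mod 242)
15^24 = 15^8 × 15^16 ≡ 25 (mod 242)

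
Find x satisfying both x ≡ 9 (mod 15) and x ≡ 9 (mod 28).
9

Using Chinese Remainder Theorem:
M = 15 × 28 = 420
M1 = 28, M2 = 15
y1 = 28^(-1) mod 15 = 7
y2 = 15^(-1) mod 28 = 15
x = (9×28×7 + 9×15×15) mod 420 = 9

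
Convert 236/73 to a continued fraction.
[3; 4, 3, 2, 2]

Euclidean algorithm steps:
236 = 3 × 73 + 17
73 = 4 × 17 + 5
17 = 3 × 5 + 2
5 = 2 × 2 + 1
2 = 2 × 1 + 0
Continued fraction: [3; 4, 3, 2, 2]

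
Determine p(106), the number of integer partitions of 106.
384276336

p(n) counts ways to write n as a sum of positive integers (order ignored).
Euler's pentagonal recurrence: p(k) = p(k-1) + p(k-2) - p(k-5) - p(k-7) + p(k-12) + p(k-15) - ... (offsets j(3j∓1)/2, signs ++--, p(0)=1, p(<0)=0).
DP table for k = 0..105: p(0)=1, p(1)=1, p(2)=2, p(3)=3, p(4)=5, p(5)=7, p(6)=11, p(7)=15, p(8)=22, p(9)=30, p(10)=42, p(11)=56, p(12)=77, p(13)=101, p(14)=135, p(15)=176, p(16)=231, p(17)=297, p(18)=385, p(19)=490, p(20)=627, p(21)=792, p(22)=1002, p(23)=1255, p(24)=1575, p(25)=1958, p(26)=2436, p(27)=3010, p(28)=3718, p(29)=4565, p(30)=5604, p(31)=6842, p(32)=8349, p(33)=10143, p(34)=12310, p(35)=14883, p(36)=17977, p(37)=21637, p(38)=26015, p(39)=31185, p(40)=37338, p(41)=44583, p(42)=53174, p(43)=63261, p(44)=75175, p(45)=89134, p(46)=105558, p(47)=124754, p(48)=147273, p(49)=173525, p(50)=204226, p(51)=239943, p(52)=281589, p(53)=329931, p(54)=386155, p(55)=451276, p(56)=526823, p(57)=614154, p(58)=715220, p(59)=831820, p(60)=966467, p(61)=1121505, p(62)=1300156, p(63)=1505499, p(64)=1741630, p(65)=2012558, p(66)=2323520, p(67)=2679689, p(68)=3087735, p(69)=3554345, p(70)=4087968, p(71)=4697205, p(72)=5392783, p(73)=6185689, p(74)=7089500, p(75)=8118264, p(76)=9289091, p(77)=10619863, p(78)=12132164, p(79)=13848650, p(80)=15796476, p(81)=18004327, p(82)=20506255, p(83)=23338469, p(84)=26543660, p(85)=30167357, p(86)=34262962, p(87)=38887673, p(88)=44108109, p(89)=49995925, p(90)=56634173, p(91)=64112359, p(92)=72533807, p(93)=82010177, p(94)=92669720, p(95)=104651419, p(96)=118114304, p(97)=133230930, p(98)=150198136, p(99)=169229875, p(100)=190569292, p(101)=214481126, p(102)=241265379, p(103)=271248950, p(104)=304801365, p(105)=342325709.
Final step: p(106) = p(105) + p(104) - p(101) - p(99) + p(94) + p(91) - p(84) - p(80) + p(71) + p(66) - p(55) - p(49) + p(36) + p(29) - p(14) - p(6)
= 342325709 + 304801365 - 214481126 - 169229875 + 92669720 + 64112359 - 26543660 - 15796476 + 4697205 + 2323520 - 451276 - 173525 + 17977 + 4565 - 135 - 11
= 384276336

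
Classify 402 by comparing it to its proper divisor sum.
abundant

Proper divisors of 402: sum = 1 + 2 + 3 + 6 + 67 + 134 + 201 = 414
Since 414 > 402, 402 is abundant.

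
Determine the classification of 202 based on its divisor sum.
deficient

Proper divisors of 202: sum = 1 + 2 + 101 = 104
Since 104 < 202, 202 is deficient.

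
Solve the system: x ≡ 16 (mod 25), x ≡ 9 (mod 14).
191

Using Chinese Remainder Theorem:
M = 25 × 14 = 350
M1 = 14, M2 = 25
y1 = 14^(-1) mod 25 = 9
y2 = 25^(-1) mod 14 = 9
x = (16×14×9 + 9×25×9) mod 350 = 191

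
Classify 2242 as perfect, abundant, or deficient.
deficient

Proper divisors of 2242: sum = 1 + 2 + 19 + 38 + 59 + 118 + 1121 = 1358
Since 1358 < 2242, 2242 is deficient.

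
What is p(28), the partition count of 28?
3718

p(n) counts ways to write n as a sum of positive integers (order ignored).
Euler's pentagonal recurrence: p(k) = p(k-1) + p(k-2) - p(k-5) - p(k-7) + p(k-12) + p(k-15) - ... (offsets j(3j∓1)/2, signs ++--, p(0)=1, p(<0)=0).
DP table for k = 0..27: p(0)=1, p(1)=1, p(2)=2, p(3)=3, p(4)=5, p(5)=7, p(6)=11, p(7)=15, p(8)=22, p(9)=30, p(10)=42, p(11)=56, p(12)=77, p(13)=101, p(14)=135, p(15)=176, p(16)=231, p(17)=297, p(18)=385, p(19)=490, p(20)=627, p(21)=792, p(22)=1002, p(23)=1255, p(24)=1575, p(25)=1958, p(26)=2436, p(27)=3010.
Final step: p(28) = p(27) + p(26) - p(23) - p(21) + p(16) + p(13) - p(6) - p(2)
= 3010 + 2436 - 1255 - 792 + 231 + 101 - 11 - 2
= 3718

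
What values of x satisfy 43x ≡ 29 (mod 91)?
x ≡ 43 (mod 91)

gcd(43, 91) = 1, which divides 29, so solutions exist.
Find 43^(-1) mod 91 by the extended Euclidean algorithm:
91 = 2 × 43 + 5  ⟹  5 = (1)·91 + (-2)·43
43 = 8 × 5 + 3  ⟹  3 = (-8)·91 + (17)·43
5 = 1 × 3 + 2  ⟹  2 = (9)·91 + (-19)·43
3 = 1 × 2 + 1  ⟹  1 = (-17)·91 + (36)·43
So (36)·43 ≡ 1 (mod 91), i.e. 43^(-1) ≡ 36 (mod 91).
x ≡ 36 × 29 = 1044 ≡ 43 (mod 91).
Check: 43 × 43 = 1849 ≡ 29 (mod 91).
Unique solution: x ≡ 43 (mod 91)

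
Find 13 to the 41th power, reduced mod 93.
34

Repeated squaring. Binary of 41 = 101001.
13^1 ≡ 13 (mod 93); 13^2 ≡ 76 (mod 93); 13^4 ≡ 10 (mod 93); 13^8 ≡ 7 (mod 93); 13^16 ≡ 49 (mod 93); 13^32 ≡ 76 (mod 93)
13^41 = 13^1 × 13^8 × 13^32 ≡ 34 (mod 93)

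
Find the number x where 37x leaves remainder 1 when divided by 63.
46

gcd(37, 63) = 1, so the inverse exists.
Extended Euclidean algorithm on (63, 37):
63 = 1 × 37 + 26  ⟹  26 = (1)·63 + (-1)·37
37 = 1 × 26 + 11  ⟹  11 = (-1)·63 + (2)·37
26 = 2 × 11 + 4  ⟹  4 = (3)·63 + (-5)·37
11 = 2 × 4 + 3  ⟹  3 = (-7)·63 + (12)·37
4 = 1 × 3 + 1  ⟹  1 = (10)·63 + (-17)·37
So (-17)·37 ≡ 1 (mod 63), i.e. 37^(-1) ≡ -17 ≡ 46 (mod 63).
Check: 37 × 46 = 1702 ≡ 1 (mod 63)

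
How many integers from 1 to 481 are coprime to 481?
432

481 = 13 × 37
φ(n) = n × ∏(1 - 1/p) for each prime p dividing n
φ(481) = 481 × (1 - 1/13) × (1 - 1/37) = 432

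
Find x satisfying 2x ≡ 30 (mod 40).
x ≡ 15 (mod 20)

gcd(2, 40) = 2, which divides 30, so solutions exist.
Divide through by 2: x ≡ 15 (mod 20).
The coefficient of x is now 1, so x ≡ 15 (mod 20).
Check: 2 × 15 = 30 ≡ 30 (mod 40).
x ≡ 15 (mod 20), giving 2 solutions mod 40.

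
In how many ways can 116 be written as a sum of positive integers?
1188908248

p(n) counts ways to write n as a sum of positive integers (order ignored).
Euler's pentagonal recurrence: p(k) = p(k-1) + p(k-2) - p(k-5) - p(k-7) + p(k-12) + p(k-15) - ... (offsets j(3j∓1)/2, signs ++--, p(0)=1, p(<0)=0).
DP table for k = 0..115: p(0)=1, p(1)=1, p(2)=2, p(3)=3, p(4)=5, p(5)=7, p(6)=11, p(7)=15, p(8)=22, p(9)=30, p(10)=42, p(11)=56, p(12)=77, p(13)=101, p(14)=135, p(15)=176, p(16)=231, p(17)=297, p(18)=385, p(19)=490, p(20)=627, p(21)=792, p(22)=1002, p(23)=1255, p(24)=1575, p(25)=1958, p(26)=2436, p(27)=3010, p(28)=3718, p(29)=4565, p(30)=5604, p(31)=6842, p(32)=8349, p(33)=10143, p(34)=12310, p(35)=14883, p(36)=17977, p(37)=21637, p(38)=26015, p(39)=31185, p(40)=37338, p(41)=44583, p(42)=53174, p(43)=63261, p(44)=75175, p(45)=89134, p(46)=105558, p(47)=124754, p(48)=147273, p(49)=173525, p(50)=204226, p(51)=239943, p(52)=281589, p(53)=329931, p(54)=386155, p(55)=451276, p(56)=526823, p(57)=614154, p(58)=715220, p(59)=831820, p(60)=966467, p(61)=1121505, p(62)=1300156, p(63)=1505499, p(64)=1741630, p(65)=2012558, p(66)=2323520, p(67)=2679689, p(68)=3087735, p(69)=3554345, p(70)=4087968, p(71)=4697205, p(72)=5392783, p(73)=6185689, p(74)=7089500, p(75)=8118264, p(76)=9289091, p(77)=10619863, p(78)=12132164, p(79)=13848650, p(80)=15796476, p(81)=18004327, p(82)=20506255, p(83)=23338469, p(84)=26543660, p(85)=30167357, p(86)=34262962, p(87)=38887673, p(88)=44108109, p(89)=49995925, p(90)=56634173, p(91)=64112359, p(92)=72533807, p(93)=82010177, p(94)=92669720, p(95)=104651419, p(96)=118114304, p(97)=133230930, p(98)=150198136, p(99)=169229875, p(100)=190569292, p(101)=214481126, p(102)=241265379, p(103)=271248950, p(104)=304801365, p(105)=342325709, p(106)=384276336, p(107)=431149389, p(108)=483502844, p(109)=541946240, p(110)=607163746, p(111)=679903203, p(112)=761002156, p(113)=851376628, p(114)=952050665, p(115)=1064144451.
Final step: p(116) = p(115) + p(114) - p(111) - p(109) + p(104) + p(101) - p(94) - p(90) + p(81) + p(76) - p(65) - p(59) + p(46) + p(39) - p(24) - p(16)
= 1064144451 + 952050665 - 679903203 - 541946240 + 304801365 + 214481126 - 92669720 - 56634173 + 18004327 + 9289091 - 2012558 - 831820 + 105558 + 31185 - 1575 - 231
= 1188908248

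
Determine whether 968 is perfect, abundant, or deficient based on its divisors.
abundant

Proper divisors of 968: sum = 1 + 2 + 4 + 8 + 11 + 22 + 44 + 88 + 121 + 242 + 484 = 1027
Since 1027 > 968, 968 is abundant.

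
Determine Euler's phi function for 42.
12

42 = 2 × 3 × 7
φ(n) = n × ∏(1 - 1/p) for each prime p dividing n
φ(42) = 42 × (1 - 1/2) × (1 - 1/3) × (1 - 1/7) = 12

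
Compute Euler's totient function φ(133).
108

133 = 7 × 19
φ(n) = n × ∏(1 - 1/p) for each prime p dividing n
φ(133) = 133 × (1 - 1/7) × (1 - 1/19) = 108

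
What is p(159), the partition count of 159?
97662728555

p(n) counts ways to write n as a sum of positive integers (order ignored).
Euler's pentagonal recurrence: p(k) = p(k-1) + p(k-2) - p(k-5) - p(k-7) + p(k-12) + p(k-15) - ... (offsets j(3j∓1)/2, signs ++--, p(0)=1, p(<0)=0).
DP table for k = 0..158: p(0)=1, p(1)=1, p(2)=2, p(3)=3, p(4)=5, p(5)=7, p(6)=11, p(7)=15, p(8)=22, p(9)=30, p(10)=42, p(11)=56, p(12)=77, p(13)=101, p(14)=135, p(15)=176, p(16)=231, p(17)=297, p(18)=385, p(19)=490, p(20)=627, p(21)=792, p(22)=1002, p(23)=1255, p(24)=1575, p(25)=1958, p(26)=2436, p(27)=3010, p(28)=3718, p(29)=4565, p(30)=5604, p(31)=6842, p(32)=8349, p(33)=10143, p(34)=12310, p(35)=14883, p(36)=17977, p(37)=21637, p(38)=26015, p(39)=31185, p(40)=37338, p(41)=44583, p(42)=53174, p(43)=63261, p(44)=75175, p(45)=89134, p(46)=105558, p(47)=124754, p(48)=147273, p(49)=173525, p(50)=204226, p(51)=239943, p(52)=281589, p(53)=329931, p(54)=386155, p(55)=451276, p(56)=526823, p(57)=614154, p(58)=715220, p(59)=831820, p(60)=966467, p(61)=1121505, p(62)=1300156, p(63)=1505499, p(64)=1741630, p(65)=2012558, p(66)=2323520, p(67)=2679689, p(68)=3087735, p(69)=3554345, p(70)=4087968, p(71)=4697205, p(72)=5392783, p(73)=6185689, p(74)=7089500, p(75)=8118264, p(76)=9289091, p(77)=10619863, p(78)=12132164, p(79)=13848650, p(80)=15796476, p(81)=18004327, p(82)=20506255, p(83)=23338469, p(84)=26543660, p(85)=30167357, p(86)=34262962, p(87)=38887673, p(88)=44108109, p(89)=49995925, p(90)=56634173, p(91)=64112359, p(92)=72533807, p(93)=82010177, p(94)=92669720, p(95)=104651419, p(96)=118114304, p(97)=133230930, p(98)=150198136, p(99)=169229875, p(100)=190569292, p(101)=214481126, p(102)=241265379, p(103)=271248950, p(104)=304801365, p(105)=342325709, p(106)=384276336, p(107)=431149389, p(108)=483502844, p(109)=541946240, p(110)=607163746, p(111)=679903203, p(112)=761002156, p(113)=851376628, p(114)=952050665, p(115)=1064144451, p(116)=1188908248, p(117)=1327710076, p(118)=1482074143, p(119)=1653668665, p(120)=1844349560, p(121)=2056148051, p(122)=2291320912, p(123)=2552338241, p(124)=2841940500, p(125)=3163127352, p(126)=3519222692, p(127)=3913864295, p(128)=4351078600, p(129)=4835271870, p(130)=5371315400, p(131)=5964539504, p(132)=6620830889, p(133)=7346629512, p(134)=8149040695, p(135)=9035836076, p(136)=10015581680, p(137)=11097645016, p(138)=12292341831, p(139)=13610949895, p(140)=15065878135, p(141)=16670689208, p(142)=18440293320, p(143)=20390982757, p(144)=22540654445, p(145)=24908858009, p(146)=27517052599, p(147)=30388671978, p(148)=33549419497, p(149)=37027355200, p(150)=40853235313, p(151)=45060624582, p(152)=49686288421, p(153)=54770336324, p(154)=60356673280, p(155)=66493182097, p(156)=73232243759, p(157)=80630964769, p(158)=88751778802.
Final step: p(159) = p(158) + p(157) - p(154) - p(152) + p(147) + p(144) - p(137) - p(133) + p(124) + p(119) - p(108) - p(102) + p(89) + p(82) - p(67) - p(59) + p(42) + p(33) - p(14) - p(4)
= 88751778802 + 80630964769 - 60356673280 - 49686288421 + 30388671978 + 22540654445 - 11097645016 - 7346629512 + 2841940500 + 1653668665 - 483502844 - 241265379 + 49995925 + 20506255 - 2679689 - 831820 + 53174 + 10143 - 135 - 5
= 97662728555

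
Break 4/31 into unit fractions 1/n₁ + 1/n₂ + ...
1/8 + 1/248

Greedy algorithm:
4/31: ceiling(31/4) = 8, use 1/8
1/248: ceiling(248/1) = 248, use 1/248
Result: 4/31 = 1/8 + 1/248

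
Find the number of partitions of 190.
1667727404093

p(n) counts ways to write n as a sum of positive integers (order ignored).
Euler's pentagonal recurrence: p(k) = p(k-1) + p(k-2) - p(k-5) - p(k-7) + p(k-12) + p(k-15) - ... (offsets j(3j∓1)/2, signs ++--, p(0)=1, p(<0)=0).
DP table for k = 0..189: p(0)=1, p(1)=1, p(2)=2, p(3)=3, p(4)=5, p(5)=7, p(6)=11, p(7)=15, p(8)=22, p(9)=30, p(10)=42, p(11)=56, p(12)=77, p(13)=101, p(14)=135, p(15)=176, p(16)=231, p(17)=297, p(18)=385, p(19)=490, p(20)=627, p(21)=792, p(22)=1002, p(23)=1255, p(24)=1575, p(25)=1958, p(26)=2436, p(27)=3010, p(28)=3718, p(29)=4565, p(30)=5604, p(31)=6842, p(32)=8349, p(33)=10143, p(34)=12310, p(35)=14883, p(36)=17977, p(37)=21637, p(38)=26015, p(39)=31185, p(40)=37338, p(41)=44583, p(42)=53174, p(43)=63261, p(44)=75175, p(45)=89134, p(46)=105558, p(47)=124754, p(48)=147273, p(49)=173525, p(50)=204226, p(51)=239943, p(52)=281589, p(53)=329931, p(54)=386155, p(55)=451276, p(56)=526823, p(57)=614154, p(58)=715220, p(59)=831820, p(60)=966467, p(61)=1121505, p(62)=1300156, p(63)=1505499, p(64)=1741630, p(65)=2012558, p(66)=2323520, p(67)=2679689, p(68)=3087735, p(69)=3554345, p(70)=4087968, p(71)=4697205, p(72)=5392783, p(73)=6185689, p(74)=7089500, p(75)=8118264, p(76)=9289091, p(77)=10619863, p(78)=12132164, p(79)=13848650, p(80)=15796476, p(81)=18004327, p(82)=20506255, p(83)=23338469, p(84)=26543660, p(85)=30167357, p(86)=34262962, p(87)=38887673, p(88)=44108109, p(89)=49995925, p(90)=56634173, p(91)=64112359, p(92)=72533807, p(93)=82010177, p(94)=92669720, p(95)=104651419, p(96)=118114304, p(97)=133230930, p(98)=150198136, p(99)=169229875, p(100)=190569292, p(101)=214481126, p(102)=241265379, p(103)=271248950, p(104)=304801365, p(105)=342325709, p(106)=384276336, p(107)=431149389, p(108)=483502844, p(109)=541946240, p(110)=607163746, p(111)=679903203, p(112)=761002156, p(113)=851376628, p(114)=952050665, p(115)=1064144451, p(116)=1188908248, p(117)=1327710076, p(118)=1482074143, p(119)=1653668665, p(120)=1844349560, p(121)=2056148051, p(122)=2291320912, p(123)=2552338241, p(124)=2841940500, p(125)=3163127352, p(126)=3519222692, p(127)=3913864295, p(128)=4351078600, p(129)=4835271870, p(130)=5371315400, p(131)=5964539504, p(132)=6620830889, p(133)=7346629512, p(134)=8149040695, p(135)=9035836076, p(136)=10015581680, p(137)=11097645016, p(138)=12292341831, p(139)=13610949895, p(140)=15065878135, p(141)=16670689208, p(142)=18440293320, p(143)=20390982757, p(144)=22540654445, p(145)=24908858009, p(146)=27517052599, p(147)=30388671978, p(148)=33549419497, p(149)=37027355200, p(150)=40853235313, p(151)=45060624582, p(152)=49686288421, p(153)=54770336324, p(154)=60356673280, p(155)=66493182097, p(156)=73232243759, p(157)=80630964769, p(158)=88751778802, p(159)=97662728555, p(160)=107438159466, p(161)=118159068427, p(162)=129913904637, p(163)=142798995930, p(164)=156919475295, p(165)=172389800255, p(166)=189334822579, p(167)=207890420102, p(168)=228204732751, p(169)=250438925115, p(170)=274768617130, p(171)=301384802048, p(172)=330495499613, p(173)=362326859895, p(174)=397125074750, p(175)=435157697830, p(176)=476715857290, p(177)=522115831195, p(178)=571701605655, p(179)=625846753120, p(180)=684957390936, p(181)=749474411781, p(182)=819876908323, p(183)=896684817527, p(184)=980462880430, p(185)=1071823774337, p(186)=1171432692373, p(187)=1280011042268, p(188)=1398341745571, p(189)=1527273599625.
Final step: p(190) = p(189) + p(188) - p(185) - p(183) + p(178) + p(175) - p(168) - p(164) + p(155) + p(150) - p(139) - p(133) + p(120) + p(113) - p(98) - p(90) + p(73) + p(64) - p(45) - p(35) + p(14) + p(3)
= 1527273599625 + 1398341745571 - 1071823774337 - 896684817527 + 571701605655 + 435157697830 - 228204732751 - 156919475295 + 66493182097 + 40853235313 - 13610949895 - 7346629512 + 1844349560 + 851376628 - 150198136 - 56634173 + 6185689 + 1741630 - 89134 - 14883 + 135 + 3
= 1667727404093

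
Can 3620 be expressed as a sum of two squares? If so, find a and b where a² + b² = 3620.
16² + 58² (a=16, b=58)

Factorization: 3620 = 2^2 × 5 × 181
By Fermat: n is sum of two squares iff every prime p ≡ 3 (mod 4) appears to even power.
All primes ≡ 3 (mod 4) appear to even power.
Search a = 0, 1, 2, … for 3620 - a² a perfect square: first hit at a = 16: 3620 - 256 = 3364 = 58².
3620 = 16² + 58² = 256 + 3364 ✓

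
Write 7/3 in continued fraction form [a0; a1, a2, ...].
[2; 3]

Euclidean algorithm steps:
7 = 2 × 3 + 1
3 = 3 × 1 + 0
Continued fraction: [2; 3]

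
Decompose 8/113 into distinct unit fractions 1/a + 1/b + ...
1/15 + 1/243 + 1/68648 + 1/9425027160

Greedy algorithm:
8/113: ceiling(113/8) = 15, use 1/15
7/1695: ceiling(1695/7) = 243, use 1/243
2/137295: ceiling(137295/2) = 68648, use 1/68648
1/9425027160: ceiling(9425027160/1) = 9425027160, use 1/9425027160
Result: 8/113 = 1/15 + 1/243 + 1/68648 + 1/9425027160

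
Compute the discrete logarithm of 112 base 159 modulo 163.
79

Baby-step giant-step with step n = ⌈√163⌉ = 13.
Baby steps 159^j mod 163 (j:value) for j=0..12: 0:1, 1:159, 2:16, 3:99, 4:93, 5:117, 6:21, 7:79, 8:10, 9:123, 10:160, 11:12, 12:115.
Giant-step multiplier: 159^(-13) ≡ 159^(162-13) = 159^149 ≡ 45 (mod 163).
Giant steps γ_i = 112·45^i mod 163: γ_0=112, γ_1=150, γ_2=67, γ_3=81, γ_4=59, γ_5=47, γ_6=159 (in table at j=1).
x = i·n + j = 6·13 + 1 = 79.
Check: 159^79 ≡ 112 (mod 163).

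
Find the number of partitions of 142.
18440293320

p(n) counts ways to write n as a sum of positive integers (order ignored).
Euler's pentagonal recurrence: p(k) = p(k-1) + p(k-2) - p(k-5) - p(k-7) + p(k-12) + p(k-15) - ... (offsets j(3j∓1)/2, signs ++--, p(0)=1, p(<0)=0).
DP table for k = 0..141: p(0)=1, p(1)=1, p(2)=2, p(3)=3, p(4)=5, p(5)=7, p(6)=11, p(7)=15, p(8)=22, p(9)=30, p(10)=42, p(11)=56, p(12)=77, p(13)=101, p(14)=135, p(15)=176, p(16)=231, p(17)=297, p(18)=385, p(19)=490, p(20)=627, p(21)=792, p(22)=1002, p(23)=1255, p(24)=1575, p(25)=1958, p(26)=2436, p(27)=3010, p(28)=3718, p(29)=4565, p(30)=5604, p(31)=6842, p(32)=8349, p(33)=10143, p(34)=12310, p(35)=14883, p(36)=17977, p(37)=21637, p(38)=26015, p(39)=31185, p(40)=37338, p(41)=44583, p(42)=53174, p(43)=63261, p(44)=75175, p(45)=89134, p(46)=105558, p(47)=124754, p(48)=147273, p(49)=173525, p(50)=204226, p(51)=239943, p(52)=281589, p(53)=329931, p(54)=386155, p(55)=451276, p(56)=526823, p(57)=614154, p(58)=715220, p(59)=831820, p(60)=966467, p(61)=1121505, p(62)=1300156, p(63)=1505499, p(64)=1741630, p(65)=2012558, p(66)=2323520, p(67)=2679689, p(68)=3087735, p(69)=3554345, p(70)=4087968, p(71)=4697205, p(72)=5392783, p(73)=6185689, p(74)=7089500, p(75)=8118264, p(76)=9289091, p(77)=10619863, p(78)=12132164, p(79)=13848650, p(80)=15796476, p(81)=18004327, p(82)=20506255, p(83)=23338469, p(84)=26543660, p(85)=30167357, p(86)=34262962, p(87)=38887673, p(88)=44108109, p(89)=49995925, p(90)=56634173, p(91)=64112359, p(92)=72533807, p(93)=82010177, p(94)=92669720, p(95)=104651419, p(96)=118114304, p(97)=133230930, p(98)=150198136, p(99)=169229875, p(100)=190569292, p(101)=214481126, p(102)=241265379, p(103)=271248950, p(104)=304801365, p(105)=342325709, p(106)=384276336, p(107)=431149389, p(108)=483502844, p(109)=541946240, p(110)=607163746, p(111)=679903203, p(112)=761002156, p(113)=851376628, p(114)=952050665, p(115)=1064144451, p(116)=1188908248, p(117)=1327710076, p(118)=1482074143, p(119)=1653668665, p(120)=1844349560, p(121)=2056148051, p(122)=2291320912, p(123)=2552338241, p(124)=2841940500, p(125)=3163127352, p(126)=3519222692, p(127)=3913864295, p(128)=4351078600, p(129)=4835271870, p(130)=5371315400, p(131)=5964539504, p(132)=6620830889, p(133)=7346629512, p(134)=8149040695, p(135)=9035836076, p(136)=10015581680, p(137)=11097645016, p(138)=12292341831, p(139)=13610949895, p(140)=15065878135, p(141)=16670689208.
Final step: p(142) = p(141) + p(140) - p(137) - p(135) + p(130) + p(127) - p(120) - p(116) + p(107) + p(102) - p(91) - p(85) + p(72) + p(65) - p(50) - p(42) + p(25) + p(16)
= 16670689208 + 15065878135 - 11097645016 - 9035836076 + 5371315400 + 3913864295 - 1844349560 - 1188908248 + 431149389 + 241265379 - 64112359 - 30167357 + 5392783 + 2012558 - 204226 - 53174 + 1958 + 231
= 18440293320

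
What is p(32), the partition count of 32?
8349

p(n) counts ways to write n as a sum of positive integers (order ignored).
Euler's pentagonal recurrence: p(k) = p(k-1) + p(k-2) - p(k-5) - p(k-7) + p(k-12) + p(k-15) - ... (offsets j(3j∓1)/2, signs ++--, p(0)=1, p(<0)=0).
DP table for k = 0..31: p(0)=1, p(1)=1, p(2)=2, p(3)=3, p(4)=5, p(5)=7, p(6)=11, p(7)=15, p(8)=22, p(9)=30, p(10)=42, p(11)=56, p(12)=77, p(13)=101, p(14)=135, p(15)=176, p(16)=231, p(17)=297, p(18)=385, p(19)=490, p(20)=627, p(21)=792, p(22)=1002, p(23)=1255, p(24)=1575, p(25)=1958, p(26)=2436, p(27)=3010, p(28)=3718, p(29)=4565, p(30)=5604, p(31)=6842.
Final step: p(32) = p(31) + p(30) - p(27) - p(25) + p(20) + p(17) - p(10) - p(6)
= 6842 + 5604 - 3010 - 1958 + 627 + 297 - 42 - 11
= 8349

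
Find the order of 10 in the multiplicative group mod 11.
2

11 is prime, so ord(10) divides φ(11) = 10.
Divisors of 10: 1, 2, 5, 10.
Repeated squaring: 10^1 ≡ 10, 10^2 ≡ 1, 10^4 ≡ 1, 10^8 ≡ 1 (mod 11).
Test 10^d mod 11 for each divisor d in increasing order:
10^1 ≡ 10
10^2 ≡ 1  ← first divisor giving 1
The order is 2.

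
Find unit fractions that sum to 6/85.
1/15 + 1/255

Greedy algorithm:
6/85: ceiling(85/6) = 15, use 1/15
1/255: ceiling(255/1) = 255, use 1/255
Result: 6/85 = 1/15 + 1/255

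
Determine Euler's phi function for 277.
276

277 = 277
φ(n) = n × ∏(1 - 1/p) for each prime p dividing n
φ(277) = 277 × (1 - 1/277) = 276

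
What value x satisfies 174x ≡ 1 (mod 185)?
84

gcd(174, 185) = 1, so the inverse exists.
Extended Euclidean algorithm on (185, 174):
185 = 1 × 174 + 11  ⟹  11 = (1)·185 + (-1)·174
174 = 15 × 11 + 9  ⟹  9 = (-15)·185 + (16)·174
11 = 1 × 9 + 2  ⟹  2 = (16)·185 + (-17)·174
9 = 4 × 2 + 1  ⟹  1 = (-79)·185 + (84)·174
So (84)·174 ≡ 1 (mod 185), i.e. 174^(-1) ≡ 84 (mod 185).
Check: 174 × 84 = 14616 ≡ 1 (mod 185)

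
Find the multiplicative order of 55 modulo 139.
23

139 is prime, so ord(55) divides φ(139) = 138.
Divisors of 138: 1, 2, 3, 6, 23, 46, 69, 138.
Repeated squaring: 55^1 ≡ 55, 55^2 ≡ 106, 55^4 ≡ 116, 55^8 ≡ 112, 55^16 ≡ 34, 55^32 ≡ 44, 55^64 ≡ 129, 55^128 ≡ 100 (mod 139).
Test 55^d mod 139 for each divisor d in increasing order:
55^1 ≡ 55
55^2 ≡ 106
55^3 = 55^2·55^1 ≡ 131
55^6 = 55^4·55^2 ≡ 64
55^23 = 55^16·55^4·55^2·55^1 ≡ 1  ← first divisor giving 1
The order is 23.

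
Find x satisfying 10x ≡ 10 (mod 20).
x ≡ 1 (mod 2)

gcd(10, 20) = 10, which divides 10, so solutions exist.
Divide through by 10: x ≡ 1 (mod 2).
The coefficient of x is now 1, so x ≡ 1 (mod 2).
Check: 10 × 1 = 10 ≡ 10 (mod 20).
x ≡ 1 (mod 2), giving 10 solutions mod 20.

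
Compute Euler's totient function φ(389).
388

389 = 389
φ(n) = n × ∏(1 - 1/p) for each prime p dividing n
φ(389) = 389 × (1 - 1/389) = 388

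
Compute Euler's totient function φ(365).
288

365 = 5 × 73
φ(n) = n × ∏(1 - 1/p) for each prime p dividing n
φ(365) = 365 × (1 - 1/5) × (1 - 1/73) = 288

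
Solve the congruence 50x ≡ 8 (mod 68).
x ≡ 26 (mod 34)

gcd(50, 68) = 2, which divides 8, so solutions exist.
Divide through by 2: 25x ≡ 4 (mod 34).
Find 25^(-1) mod 34 by the extended Euclidean algorithm:
34 = 1 × 25 + 9  ⟹  9 = (1)·34 + (-1)·25
25 = 2 × 9 + 7  ⟹  7 = (-2)·34 + (3)·25
9 = 1 × 7 + 2  ⟹  2 = (3)·34 + (-4)·25
7 = 3 × 2 + 1  ⟹  1 = (-11)·34 + (15)·25
So (15)·25 ≡ 1 (mod 34), i.e. 25^(-1) ≡ 15 (mod 34).
x ≡ 15 × 4 = 60 ≡ 26 (mod 34).
Check: 50 × 26 = 1300 ≡ 8 (mod 68).
x ≡ 26 (mod 34), giving 2 solutions mod 68.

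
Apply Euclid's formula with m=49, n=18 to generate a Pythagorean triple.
(2077, 1764, 2725)

Euclid's formula: a = m² - n², b = 2mn, c = m² + n²
m = 49, n = 18
a = 49² - 18² = 2401 - 324 = 2077
b = 2 × 49 × 18 = 1764
c = 49² + 18² = 2401 + 324 = 2725
Verification: 2077² + 1764² = 4313929 + 3111696 = 7425625 = 2725² ✓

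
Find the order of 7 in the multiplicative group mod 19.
3

19 is prime, so ord(7) divides φ(19) = 18.
Divisors of 18: 1, 2, 3, 6, 9, 18.
Repeated squaring: 7^1 ≡ 7, 7^2 ≡ 11, 7^4 ≡ 7, 7^8 ≡ 11, 7^16 ≡ 7 (mod 19).
Test 7^d mod 19 for each divisor d in increasing order:
7^1 ≡ 7
7^2 ≡ 11
7^3 = 7^2·7^1 ≡ 1  ← first divisor giving 1
The order is 3.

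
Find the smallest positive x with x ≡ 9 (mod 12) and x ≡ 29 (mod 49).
225

Using Chinese Remainder Theorem:
M = 12 × 49 = 588
M1 = 49, M2 = 12
y1 = 49^(-1) mod 12 = 1
y2 = 12^(-1) mod 49 = 45
x = (9×49×1 + 29×12×45) mod 588 = 225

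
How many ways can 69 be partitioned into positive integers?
3554345

p(n) counts ways to write n as a sum of positive integers (order ignored).
Euler's pentagonal recurrence: p(k) = p(k-1) + p(k-2) - p(k-5) - p(k-7) + p(k-12) + p(k-15) - ... (offsets j(3j∓1)/2, signs ++--, p(0)=1, p(<0)=0).
DP table for k = 0..68: p(0)=1, p(1)=1, p(2)=2, p(3)=3, p(4)=5, p(5)=7, p(6)=11, p(7)=15, p(8)=22, p(9)=30, p(10)=42, p(11)=56, p(12)=77, p(13)=101, p(14)=135, p(15)=176, p(16)=231, p(17)=297, p(18)=385, p(19)=490, p(20)=627, p(21)=792, p(22)=1002, p(23)=1255, p(24)=1575, p(25)=1958, p(26)=2436, p(27)=3010, p(28)=3718, p(29)=4565, p(30)=5604, p(31)=6842, p(32)=8349, p(33)=10143, p(34)=12310, p(35)=14883, p(36)=17977, p(37)=21637, p(38)=26015, p(39)=31185, p(40)=37338, p(41)=44583, p(42)=53174, p(43)=63261, p(44)=75175, p(45)=89134, p(46)=105558, p(47)=124754, p(48)=147273, p(49)=173525, p(50)=204226, p(51)=239943, p(52)=281589, p(53)=329931, p(54)=386155, p(55)=451276, p(56)=526823, p(57)=614154, p(58)=715220, p(59)=831820, p(60)=966467, p(61)=1121505, p(62)=1300156, p(63)=1505499, p(64)=1741630, p(65)=2012558, p(66)=2323520, p(67)=2679689, p(68)=3087735.
Final step: p(69) = p(68) + p(67) - p(64) - p(62) + p(57) + p(54) - p(47) - p(43) + p(34) + p(29) - p(18) - p(12)
= 3087735 + 2679689 - 1741630 - 1300156 + 614154 + 386155 - 124754 - 63261 + 12310 + 4565 - 385 - 77
= 3554345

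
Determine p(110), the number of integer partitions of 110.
607163746

p(n) counts ways to write n as a sum of positive integers (order ignored).
Euler's pentagonal recurrence: p(k) = p(k-1) + p(k-2) - p(k-5) - p(k-7) + p(k-12) + p(k-15) - ... (offsets j(3j∓1)/2, signs ++--, p(0)=1, p(<0)=0).
DP table for k = 0..109: p(0)=1, p(1)=1, p(2)=2, p(3)=3, p(4)=5, p(5)=7, p(6)=11, p(7)=15, p(8)=22, p(9)=30, p(10)=42, p(11)=56, p(12)=77, p(13)=101, p(14)=135, p(15)=176, p(16)=231, p(17)=297, p(18)=385, p(19)=490, p(20)=627, p(21)=792, p(22)=1002, p(23)=1255, p(24)=1575, p(25)=1958, p(26)=2436, p(27)=3010, p(28)=3718, p(29)=4565, p(30)=5604, p(31)=6842, p(32)=8349, p(33)=10143, p(34)=12310, p(35)=14883, p(36)=17977, p(37)=21637, p(38)=26015, p(39)=31185, p(40)=37338, p(41)=44583, p(42)=53174, p(43)=63261, p(44)=75175, p(45)=89134, p(46)=105558, p(47)=124754, p(48)=147273, p(49)=173525, p(50)=204226, p(51)=239943, p(52)=281589, p(53)=329931, p(54)=386155, p(55)=451276, p(56)=526823, p(57)=614154, p(58)=715220, p(59)=831820, p(60)=966467, p(61)=1121505, p(62)=1300156, p(63)=1505499, p(64)=1741630, p(65)=2012558, p(66)=2323520, p(67)=2679689, p(68)=3087735, p(69)=3554345, p(70)=4087968, p(71)=4697205, p(72)=5392783, p(73)=6185689, p(74)=7089500, p(75)=8118264, p(76)=9289091, p(77)=10619863, p(78)=12132164, p(79)=13848650, p(80)=15796476, p(81)=18004327, p(82)=20506255, p(83)=23338469, p(84)=26543660, p(85)=30167357, p(86)=34262962, p(87)=38887673, p(88)=44108109, p(89)=49995925, p(90)=56634173, p(91)=64112359, p(92)=72533807, p(93)=82010177, p(94)=92669720, p(95)=104651419, p(96)=118114304, p(97)=133230930, p(98)=150198136, p(99)=169229875, p(100)=190569292, p(101)=214481126, p(102)=241265379, p(103)=271248950, p(104)=304801365, p(105)=342325709, p(106)=384276336, p(107)=431149389, p(108)=483502844, p(109)=541946240.
Final step: p(110) = p(109) + p(108) - p(105) - p(103) + p(98) + p(95) - p(88) - p(84) + p(75) + p(70) - p(59) - p(53) + p(40) + p(33) - p(18) - p(10)
= 541946240 + 483502844 - 342325709 - 271248950 + 150198136 + 104651419 - 44108109 - 26543660 + 8118264 + 4087968 - 831820 - 329931 + 37338 + 10143 - 385 - 42
= 607163746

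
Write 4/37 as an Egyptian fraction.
1/10 + 1/124 + 1/22940

Greedy algorithm:
4/37: ceiling(37/4) = 10, use 1/10
3/370: ceiling(370/3) = 124, use 1/124
1/22940: ceiling(22940/1) = 22940, use 1/22940
Result: 4/37 = 1/10 + 1/124 + 1/22940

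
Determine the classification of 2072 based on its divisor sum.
abundant

Proper divisors of 2072: sum = 1 + 2 + 4 + 7 + 8 + 14 + 28 + 37 + 56 + 74 + 148 + 259 + 296 + 518 + 1036 = 2488
Since 2488 > 2072, 2072 is abundant.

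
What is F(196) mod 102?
69

Matrix identity: Q^n = [[F_(n+1), F_n], [F_n, F_(n-1)]] with Q = [[1,1],[1,0]].
n = 196 = 11000100₂. Square-and-multiply, entries mod 102:
Q^1 = [[1,1],[1,0]]
Q^3 = (Q^1)²·Q = [[3,2],[2,1]]
Q^6 = (Q^3)² = [[13,8],[8,5]]
Q^12 = (Q^6)² = [[29,42],[42,89]]
Q^24 = (Q^12)² = [[55,60],[60,97]]
Q^49 = (Q^24)²·Q = [[37,97],[97,42]]
Q^98 = (Q^49)² = [[68,13],[13,55]]
Q^196 = (Q^98)² = [[101,69],[69,32]]
F_196 mod 102 = Q^196[0][1] = 69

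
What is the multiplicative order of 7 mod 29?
7

29 is prime, so ord(7) divides φ(29) = 28.
Divisors of 28: 1, 2, 4, 7, 14, 28.
Repeated squaring: 7^1 ≡ 7, 7^2 ≡ 20, 7^4 ≡ 23, 7^8 ≡ 7, 7^16 ≡ 20 (mod 29).
Test 7^d mod 29 for each divisor d in increasing order:
7^1 ≡ 7
7^2 ≡ 20
7^4 ≡ 23
7^7 = 7^4·7^2·7^1 ≡ 1  ← first divisor giving 1
The order is 7.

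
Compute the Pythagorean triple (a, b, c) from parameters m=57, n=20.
(2849, 2280, 3649)

Euclid's formula: a = m² - n², b = 2mn, c = m² + n²
m = 57, n = 20
a = 57² - 20² = 3249 - 400 = 2849
b = 2 × 57 × 20 = 2280
c = 57² + 20² = 3249 + 400 = 3649
Verification: 2849² + 2280² = 8116801 + 5198400 = 13315201 = 3649² ✓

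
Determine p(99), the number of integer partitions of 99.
169229875

p(n) counts ways to write n as a sum of positive integers (order ignored).
Euler's pentagonal recurrence: p(k) = p(k-1) + p(k-2) - p(k-5) - p(k-7) + p(k-12) + p(k-15) - ... (offsets j(3j∓1)/2, signs ++--, p(0)=1, p(<0)=0).
DP table for k = 0..98: p(0)=1, p(1)=1, p(2)=2, p(3)=3, p(4)=5, p(5)=7, p(6)=11, p(7)=15, p(8)=22, p(9)=30, p(10)=42, p(11)=56, p(12)=77, p(13)=101, p(14)=135, p(15)=176, p(16)=231, p(17)=297, p(18)=385, p(19)=490, p(20)=627, p(21)=792, p(22)=1002, p(23)=1255, p(24)=1575, p(25)=1958, p(26)=2436, p(27)=3010, p(28)=3718, p(29)=4565, p(30)=5604, p(31)=6842, p(32)=8349, p(33)=10143, p(34)=12310, p(35)=14883, p(36)=17977, p(37)=21637, p(38)=26015, p(39)=31185, p(40)=37338, p(41)=44583, p(42)=53174, p(43)=63261, p(44)=75175, p(45)=89134, p(46)=105558, p(47)=124754, p(48)=147273, p(49)=173525, p(50)=204226, p(51)=239943, p(52)=281589, p(53)=329931, p(54)=386155, p(55)=451276, p(56)=526823, p(57)=614154, p(58)=715220, p(59)=831820, p(60)=966467, p(61)=1121505, p(62)=1300156, p(63)=1505499, p(64)=1741630, p(65)=2012558, p(66)=2323520, p(67)=2679689, p(68)=3087735, p(69)=3554345, p(70)=4087968, p(71)=4697205, p(72)=5392783, p(73)=6185689, p(74)=7089500, p(75)=8118264, p(76)=9289091, p(77)=10619863, p(78)=12132164, p(79)=13848650, p(80)=15796476, p(81)=18004327, p(82)=20506255, p(83)=23338469, p(84)=26543660, p(85)=30167357, p(86)=34262962, p(87)=38887673, p(88)=44108109, p(89)=49995925, p(90)=56634173, p(91)=64112359, p(92)=72533807, p(93)=82010177, p(94)=92669720, p(95)=104651419, p(96)=118114304, p(97)=133230930, p(98)=150198136.
Final step: p(99) = p(98) + p(97) - p(94) - p(92) + p(87) + p(84) - p(77) - p(73) + p(64) + p(59) - p(48) - p(42) + p(29) + p(22) - p(7)
= 150198136 + 133230930 - 92669720 - 72533807 + 38887673 + 26543660 - 10619863 - 6185689 + 1741630 + 831820 - 147273 - 53174 + 4565 + 1002 - 15
= 169229875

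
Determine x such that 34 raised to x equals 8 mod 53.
5

Baby-step giant-step with step n = ⌈√53⌉ = 8.
Baby steps 34^j mod 53 (j:value) for j=0..7: 0:1, 1:34, 2:43, 3:31, 4:47, 5:8, 6:7, 7:26.
h = 8 is already in the table at j=5, so x = 5.
Check: 34^5 ≡ 8 (mod 53).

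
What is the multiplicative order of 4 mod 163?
81

163 is prime, so ord(4) divides φ(163) = 162.
Divisors of 162: 1, 2, 3, 6, 9, 18, 27, 54, 81, 162.
Repeated squaring: 4^1 ≡ 4, 4^2 ≡ 16, 4^4 ≡ 93, 4^8 ≡ 10, 4^16 ≡ 100, 4^32 ≡ 57, 4^64 ≡ 152, 4^128 ≡ 121 (mod 163).
Test 4^d mod 163 for each divisor d in increasing order:
4^1 ≡ 4
4^2 ≡ 16
4^3 = 4^2·4^1 ≡ 64
4^6 = 4^4·4^2 ≡ 21
4^9 = 4^8·4^1 ≡ 40
4^18 = 4^16·4^2 ≡ 133
4^27 = 4^16·4^8·4^2·4^1 ≡ 104
4^54 = 4^32·4^16·4^4·4^2 ≡ 58
4^81 = 4^64·4^16·4^1 ≡ 1  ← first divisor giving 1
The order is 81.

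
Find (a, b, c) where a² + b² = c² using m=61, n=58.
(357, 7076, 7085)

Euclid's formula: a = m² - n², b = 2mn, c = m² + n²
m = 61, n = 58
a = 61² - 58² = 3721 - 3364 = 357
b = 2 × 61 × 58 = 7076
c = 61² + 58² = 3721 + 3364 = 7085
Verification: 357² + 7076² = 127449 + 50069776 = 50197225 = 7085² ✓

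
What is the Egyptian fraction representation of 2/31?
1/16 + 1/496

Greedy algorithm:
2/31: ceiling(31/2) = 16, use 1/16
1/496: ceiling(496/1) = 496, use 1/496
Result: 2/31 = 1/16 + 1/496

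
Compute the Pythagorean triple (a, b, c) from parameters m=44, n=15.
(1711, 1320, 2161)

Euclid's formula: a = m² - n², b = 2mn, c = m² + n²
m = 44, n = 15
a = 44² - 15² = 1936 - 225 = 1711
b = 2 × 44 × 15 = 1320
c = 44² + 15² = 1936 + 225 = 2161
Verification: 1711² + 1320² = 2927521 + 1742400 = 4669921 = 2161² ✓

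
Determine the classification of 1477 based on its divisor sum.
deficient

Proper divisors of 1477: sum = 1 + 7 + 211 = 219
Since 219 < 1477, 1477 is deficient.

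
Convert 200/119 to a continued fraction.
[1; 1, 2, 7, 1, 1, 2]

Euclidean algorithm steps:
200 = 1 × 119 + 81
119 = 1 × 81 + 38
81 = 2 × 38 + 5
38 = 7 × 5 + 3
5 = 1 × 3 + 2
3 = 1 × 2 + 1
2 = 2 × 1 + 0
Continued fraction: [1; 1, 2, 7, 1, 1, 2]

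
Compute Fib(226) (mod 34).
21

Matrix identity: Q^n = [[F_(n+1), F_n], [F_n, F_(n-1)]] with Q = [[1,1],[1,0]].
n = 226 = 11100010₂. Square-and-multiply, entries mod 34:
Q^1 = [[1,1],[1,0]]
Q^3 = (Q^1)²·Q = [[3,2],[2,1]]
Q^7 = (Q^3)²·Q = [[21,13],[13,8]]
Q^14 = (Q^7)² = [[32,3],[3,29]]
Q^28 = (Q^14)² = [[13,13],[13,0]]
Q^56 = (Q^28)² = [[32,33],[33,33]]
Q^113 = (Q^56)²·Q = [[8,5],[5,3]]
Q^226 = (Q^113)² = [[21,21],[21,0]]
F_226 mod 34 = Q^226[0][1] = 21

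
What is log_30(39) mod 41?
2

Baby-step giant-step with step n = ⌈√41⌉ = 7.
Baby steps 30^j mod 41 (j:value) for j=0..6: 0:1, 1:30, 2:39, 3:22, 4:4, 5:38, 6:33.
h = 39 is already in the table at j=2, so x = 2.
Check: 30^2 ≡ 39 (mod 41).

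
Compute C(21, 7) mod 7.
3

Using Lucas' theorem:
Write n=21 and k=7 in base 7:
n in base 7: [3, 0]
k in base 7: [1, 0]
C(21,7) mod 7 = ∏ C(n_i, k_i) mod 7
Digit binomials (mod 7): C(3,1) = 3; C(0,0) = 1
Product: 3 × 1 = 3 ≡ 3 (mod 7)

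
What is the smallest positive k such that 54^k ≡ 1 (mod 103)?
102

103 is prime, so ord(54) divides φ(103) = 102.
Divisors of 102: 1, 2, 3, 6, 17, 34, 51, 102.
Repeated squaring: 54^1 ≡ 54, 54^2 ≡ 32, 54^4 ≡ 97, 54^8 ≡ 36, 54^16 ≡ 60, 54^32 ≡ 98, 54^64 ≡ 25 (mod 103).
Test 54^d mod 103 for each divisor d in increasing order:
54^1 ≡ 54
54^2 ≡ 32
54^3 = 54^2·54^1 ≡ 80
54^6 = 54^4·54^2 ≡ 14
54^17 = 54^16·54^1 ≡ 47
54^34 = 54^32·54^2 ≡ 46
54^51 = 54^32·54^16·54^2·54^1 ≡ 102
54^102 = 54^64·54^32·54^4·54^2 ≡ 1  ← first divisor giving 1
The order is 102.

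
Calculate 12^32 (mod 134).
106

Repeated squaring. Binary of 32 = 100000.
12^1 ≡ 12 (mod 134); 12^2 ≡ 10 (mod 134); 12^4 ≡ 100 (mod 134); 12^8 ≡ 84 (mod 134); 12^16 ≡ 88 (mod 134); 12^32 ≡ 106 (mod 134)
12^32 = 12^32 ≡ 106 (mod 134)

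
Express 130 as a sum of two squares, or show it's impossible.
3² + 11² (a=3, b=11)

Factorization: 130 = 2 × 5 × 13
By Fermat: n is sum of two squares iff every prime p ≡ 3 (mod 4) appears to even power.
All primes ≡ 3 (mod 4) appear to even power.
Search a = 0, 1, 2, … for 130 - a² a perfect square: first hit at a = 3: 130 - 9 = 121 = 11².
130 = 3² + 11² = 9 + 121 ✓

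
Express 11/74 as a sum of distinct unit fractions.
1/7 + 1/173 + 1/89614

Greedy algorithm:
11/74: ceiling(74/11) = 7, use 1/7
3/518: ceiling(518/3) = 173, use 1/173
1/89614: ceiling(89614/1) = 89614, use 1/89614
Result: 11/74 = 1/7 + 1/173 + 1/89614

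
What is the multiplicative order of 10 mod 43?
21

43 is prime, so ord(10) divides φ(43) = 42.
Divisors of 42: 1, 2, 3, 6, 7, 14, 21, 42.
Repeated squaring: 10^1 ≡ 10, 10^2 ≡ 14, 10^4 ≡ 24, 10^8 ≡ 17, 10^16 ≡ 31, 10^32 ≡ 15 (mod 43).
Test 10^d mod 43 for each divisor d in increasing order:
10^1 ≡ 10
10^2 ≡ 14
10^3 = 10^2·10^1 ≡ 11
10^6 = 10^4·10^2 ≡ 35
10^7 = 10^4·10^2·10^1 ≡ 6
10^14 = 10^8·10^4·10^2 ≡ 36
10^21 = 10^16·10^4·10^1 ≡ 1  ← first divisor giving 1
The order is 21.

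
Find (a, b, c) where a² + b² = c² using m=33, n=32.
(65, 2112, 2113)

Euclid's formula: a = m² - n², b = 2mn, c = m² + n²
m = 33, n = 32
a = 33² - 32² = 1089 - 1024 = 65
b = 2 × 33 × 32 = 2112
c = 33² + 32² = 1089 + 1024 = 2113
Verification: 65² + 2112² = 4225 + 4460544 = 4464769 = 2113² ✓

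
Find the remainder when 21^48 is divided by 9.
0

Repeated squaring. Binary of 48 = 110000.
21^1 ≡ 3 (mod 9); 21^2 ≡ 0 (mod 9); 21^4 ≡ 0 (mod 9); 21^8 ≡ 0 (mod 9); 21^16 ≡ 0 (mod 9); 21^32 ≡ 0 (mod 9)
21^48 = 21^16 × 21^32 ≡ 0 (mod 9)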